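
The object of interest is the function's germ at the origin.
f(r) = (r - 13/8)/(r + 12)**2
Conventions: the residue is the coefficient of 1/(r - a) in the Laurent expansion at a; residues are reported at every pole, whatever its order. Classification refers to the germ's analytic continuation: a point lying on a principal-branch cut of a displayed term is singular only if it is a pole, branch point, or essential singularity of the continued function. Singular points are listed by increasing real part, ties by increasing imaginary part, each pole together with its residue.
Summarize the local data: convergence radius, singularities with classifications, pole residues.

Radius of convergence at 0: 12.
At -12: a pole of order 2; residue 1.

Denominator factor (r + 12)^2: pole of order 2 at -12, modulus 12.
The radius of convergence is the smallest modulus among the singular points: 12.
At the order-2 pole -12 set g(r) = (r - (-12))^2*f(r) = r - 13/8.
Order-2 pole: residue = g'(a); g'(-12) = 1, so the residue is 1.


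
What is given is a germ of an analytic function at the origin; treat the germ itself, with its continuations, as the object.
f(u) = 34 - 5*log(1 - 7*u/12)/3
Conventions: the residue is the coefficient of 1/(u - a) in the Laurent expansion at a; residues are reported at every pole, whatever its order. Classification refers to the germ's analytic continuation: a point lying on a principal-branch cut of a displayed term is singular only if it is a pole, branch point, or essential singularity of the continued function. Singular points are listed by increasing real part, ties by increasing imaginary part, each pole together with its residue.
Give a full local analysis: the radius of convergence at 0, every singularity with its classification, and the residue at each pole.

Branch term (-5/3)*log(1 - u/(12/7)): its argument vanishes at u = 12/7, a logarithmic branch point, modulus 12/7.
The radius of convergence is the smallest modulus among the singular points: 12/7.

Radius of convergence at 0: 12/7.
At 12/7: a logarithmic branch point.


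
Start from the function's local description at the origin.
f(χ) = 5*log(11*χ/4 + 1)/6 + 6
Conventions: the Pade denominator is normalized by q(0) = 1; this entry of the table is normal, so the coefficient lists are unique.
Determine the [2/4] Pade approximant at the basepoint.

Taylor coefficients needed (expand at 0): a_0 = 6, a_1 = 55/24, a_2 = -605/192, a_3 = 6655/1152, a_4 = -73205/6144, a_5 = 161051/6144, a_6 = -8857805/147456.
Write the denominator as Q(χ) = 1 + q1*χ + q2*χ^2 + q3*χ^3 + q4*χ^4. Requiring Q*f - P = O(χ^7) with deg P <= 2 kills the coefficients of χ^3..χ^6 in Q*f:
  χ^3: a_3 + q1*a_2 + q2*a_1 + q3*a_0 = 0, i.e. 6655/1152 + (-605/192)*q1 + (55/24)*q2 + (6)*q3 = 0.
  χ^4: a_4 + q1*a_3 + q2*a_2 + q3*a_1 + q4*a_0 = 0, i.e. -73205/6144 + (6655/1152)*q1 + (-605/192)*q2 + (55/24)*q3 + (6)*q4 = 0.
  χ^5: a_5 + q1*a_4 + q2*a_3 + q3*a_2 + q4*a_1 = 0, i.e. 161051/6144 + (-73205/6144)*q1 + (6655/1152)*q2 + (-605/192)*q3 + (55/24)*q4 = 0.
  χ^6: a_6 + q1*a_5 + q2*a_4 + q3*a_3 + q4*a_2 = 0, i.e. -8857805/147456 + (161051/6144)*q1 + (-73205/6144)*q2 + (6655/1152)*q3 + (-605/192)*q4 = 0.
Solving this linear system: q1 = 98329/27532, q2 = 9054551/3303840, q3 = -177023/1321536, q4 = 2386483/63433728.
The numerator is Q*f truncated at degree 2: P0 = a_0 = 6; P1 = a_1 + q1*a_0 = 3918409/165192; P2 = a_2 + q1*a_1 + q2*a_0 = 47304829/2202560.

The Pade approximant has numerator coefficients [6, 3918409/165192, 47304829/2202560]; denominator coefficients [1, 98329/27532, 9054551/3303840, -177023/1321536, 2386483/63433728].


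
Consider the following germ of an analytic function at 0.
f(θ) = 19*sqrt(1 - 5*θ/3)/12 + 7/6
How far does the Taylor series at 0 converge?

The radius of convergence is 3/5.

Branch term (19/12)*sqrt(1 - θ/(3/5)): its argument vanishes at θ = 3/5, a square-root branch point, modulus 3/5.
The radius of convergence is the smallest modulus among the singular points: 3/5.


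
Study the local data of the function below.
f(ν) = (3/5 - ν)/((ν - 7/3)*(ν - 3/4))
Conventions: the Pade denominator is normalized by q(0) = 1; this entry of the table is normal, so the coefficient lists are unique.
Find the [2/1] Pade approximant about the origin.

Taylor coefficients needed (expand at 0): a_0 = 12/35, a_1 = 8/245, a_2 = -712/5145, a_3 = -5672/21609.
Write the denominator as Q(ν) = 1 + q1*ν. Requiring Q*f - P = O(ν^4) with deg P <= 2 kills the coefficients of ν^3..ν^3 in Q*f:
  ν^3: a_3 + q1*a_2 = 0, i.e. -5672/21609 + (-712/5145)*q1 = 0.
Solving this linear system: q1 = -3545/1869.
The numerator is Q*f truncated at degree 2: P0 = a_0 = 12/35; P1 = a_1 + q1*a_0 = -1924/3115; P2 = a_2 + q1*a_1 = -624/3115.

The Pade approximant has numerator coefficients [12/35, -1924/3115, -624/3115]; denominator coefficients [1, -3545/1869].


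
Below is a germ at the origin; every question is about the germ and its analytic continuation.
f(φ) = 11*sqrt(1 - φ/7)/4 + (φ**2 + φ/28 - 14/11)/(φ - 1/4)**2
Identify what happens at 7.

The term (11/4)*sqrt(1 - φ/(7)) has argument 1 - 7/(7) = 0 at 7: a square-root (algebraic, two-sheeted) branch point; the remaining terms are analytic or single-valued there.

The point is an algebraic (square-root) branch point.


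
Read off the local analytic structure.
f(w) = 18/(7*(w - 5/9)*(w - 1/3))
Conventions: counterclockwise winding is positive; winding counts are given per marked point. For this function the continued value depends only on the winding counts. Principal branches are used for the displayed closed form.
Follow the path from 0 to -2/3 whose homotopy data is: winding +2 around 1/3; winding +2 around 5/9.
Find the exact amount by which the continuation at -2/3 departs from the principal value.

Continued minus principal equals 0.

The function is rational, hence single-valued: continuing it around any pole returns the same value, so the difference is 0.


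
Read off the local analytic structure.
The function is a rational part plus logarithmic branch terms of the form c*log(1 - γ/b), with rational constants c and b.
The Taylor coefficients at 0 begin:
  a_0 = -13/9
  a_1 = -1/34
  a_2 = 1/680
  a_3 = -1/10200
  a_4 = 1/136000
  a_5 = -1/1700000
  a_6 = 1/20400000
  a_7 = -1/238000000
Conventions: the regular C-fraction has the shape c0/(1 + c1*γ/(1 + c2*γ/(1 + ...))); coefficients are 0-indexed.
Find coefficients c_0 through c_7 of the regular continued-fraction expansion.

Taylor coefficients (read off): a_0 = -13/9, a_1 = -1/34, a_2 = 1/680, a_3 = -1/10200, a_4 = 1/136000, a_5 = -1/1700000, a_6 = 1/20400000, a_7 = -1/238000000.
c0 = a_0 = -13/9. Peel one level at a time: if S = 1 + c*γ/S' with S'(0) = 1, then c is the γ-coefficient of S and S' = c*γ/(S - 1).
S_1 = c0/f = 1 + (-9/442)*γ + (2799/1953640)*γ^2 + ...; c1 = -9/442.
S_2 = c1*γ/(S_1 - 1) = 1 + (311/4420)*γ + (-1/1200)*γ^2 + ...; c2 = 311/4420.
S_3 = c2*γ/(S_2 - 1) = 1 + (221/18660)*γ + (-19669/43524450)*γ^2 + ...; c3 = 221/18660.
S_4 = c3*γ/(S_3 - 1) = 1 + (178/4665)*γ + (-1/1500)*γ^2 + ...; c4 = 178/4665.
S_5 = c4*γ/(S_4 - 1) = 1 + (311/17800)*γ + (-180069/316840000)*γ^2 + ...; c5 = 311/17800.
S_6 = c5*γ/(S_5 - 1) = 1 + (579/17800)*γ + (-9/14000)*γ^2 + ...; c6 = 579/17800.
S_7 = c6*γ/(S_6 - 1) = 1 + (267/13510)*γ + ...; c7 = 267/13510.

The regular C-fraction coefficients are [-13/9, -9/442, 311/4420, 221/18660, 178/4665, 311/17800, 579/17800, 267/13510].


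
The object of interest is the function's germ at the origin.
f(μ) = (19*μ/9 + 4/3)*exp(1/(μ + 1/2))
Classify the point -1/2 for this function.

The exponent 1/(μ - (-1/2)) has a pole at -1/2, so exp(1/(μ - (-1/2))) takes every nonzero value near it: an essential singularity (not a pole of any order).

The point is an essential singularity.


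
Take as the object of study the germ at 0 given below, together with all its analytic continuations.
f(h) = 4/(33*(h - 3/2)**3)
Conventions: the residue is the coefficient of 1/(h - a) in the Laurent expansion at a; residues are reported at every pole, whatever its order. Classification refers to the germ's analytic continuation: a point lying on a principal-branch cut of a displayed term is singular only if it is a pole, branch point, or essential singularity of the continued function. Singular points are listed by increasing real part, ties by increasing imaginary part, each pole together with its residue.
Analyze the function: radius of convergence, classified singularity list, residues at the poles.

Denominator factor (h - 3/2)^3: pole of order 3 at 3/2, modulus 3/2.
The radius of convergence is the smallest modulus among the singular points: 3/2.
At the order-3 pole 3/2 set g(h) = (h - (3/2))^3*f(h) = 4/33.
Order-3 pole: residue = g''(a)/2; g''(3/2) = 0, so the residue is 0.

Radius of convergence at 0: 3/2.
At 3/2: a pole of order 3; residue 0.


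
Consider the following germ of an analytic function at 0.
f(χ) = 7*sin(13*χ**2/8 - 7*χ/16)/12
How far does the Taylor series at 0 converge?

The radius of convergence is infinite.

The factor -sin(13*χ**2/8 - 7*χ/16) is entire and contributes no finite singular point.
The polynomial part has no poles.
No finite singular points: the Taylor series at 0 converges everywhere.


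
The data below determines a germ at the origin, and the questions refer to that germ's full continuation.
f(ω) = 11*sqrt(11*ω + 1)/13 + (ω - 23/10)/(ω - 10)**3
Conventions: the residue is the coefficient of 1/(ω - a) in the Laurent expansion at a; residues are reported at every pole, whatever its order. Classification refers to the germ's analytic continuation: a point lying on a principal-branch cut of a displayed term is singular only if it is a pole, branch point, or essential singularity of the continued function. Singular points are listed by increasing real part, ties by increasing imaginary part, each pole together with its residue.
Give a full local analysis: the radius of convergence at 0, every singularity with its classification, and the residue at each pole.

Denominator factor (ω - 10)^3: pole of order 3 at 10, modulus 10.
Branch term (11/13)*sqrt(1 - ω/(-1/11)): its argument vanishes at ω = -1/11, a square-root branch point, modulus 1/11.
The radius of convergence is the smallest modulus among the singular points: 1/11.
The branch term is analytic at 10 and contributes nothing to the residue; only the rational part matters.
At the order-3 pole 10 set g(ω) = (ω - (10))^3*(rational part) = ω - 23/10.
Order-3 pole: residue = g''(a)/2; g''(10) = 0, so the residue is 0.
List the singular points by increasing real part (a conjugate pair: the negative imaginary part first).

Radius of convergence at 0: 1/11.
At -1/11: an algebraic (square-root) branch point.
At 10: a pole of order 3; residue 0.


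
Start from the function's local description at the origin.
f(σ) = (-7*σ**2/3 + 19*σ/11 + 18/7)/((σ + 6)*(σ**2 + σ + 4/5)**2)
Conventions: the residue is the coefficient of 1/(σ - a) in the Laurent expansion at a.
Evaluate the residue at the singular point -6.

The residue is -44175/456533.

At the order-1 pole -6 set g(σ) = (σ - (-6))*f(σ) = (-7*σ**2/3 + 19*σ/11 + 18/7)/(σ**2 + σ + 4/5)**2.
Simple pole: residue = g(a) at a = -6, which is -44175/456533.


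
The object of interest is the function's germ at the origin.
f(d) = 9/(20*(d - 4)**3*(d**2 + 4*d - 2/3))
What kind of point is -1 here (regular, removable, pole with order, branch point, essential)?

Denominator factors: d - 4 = -5 at d = -1; d**2 + 4*d - 2/3 = -11/3 at d = -1 — none vanishes.
So the germ continues analytically to -1.

The point is a regular point.


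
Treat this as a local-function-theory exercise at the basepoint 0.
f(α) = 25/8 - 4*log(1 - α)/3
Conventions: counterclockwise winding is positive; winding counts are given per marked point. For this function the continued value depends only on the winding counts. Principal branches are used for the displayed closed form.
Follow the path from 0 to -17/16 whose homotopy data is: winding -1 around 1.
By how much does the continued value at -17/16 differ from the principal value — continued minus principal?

The rational part is single-valued and drops out of the difference; each branch term changes only by its own monodromy.
(-4/3)*log(1 - α/(1)): each positive loop around 1 adds 2*pi*i to the log, so winding -1 contributes (-4/3)*(-1)*2*pi*i = (8/3)*pi*i.
Summing the contributions at α = -17/16 gives (8/3)*pi*i.

Continued minus principal equals (8/3)*pi*i.


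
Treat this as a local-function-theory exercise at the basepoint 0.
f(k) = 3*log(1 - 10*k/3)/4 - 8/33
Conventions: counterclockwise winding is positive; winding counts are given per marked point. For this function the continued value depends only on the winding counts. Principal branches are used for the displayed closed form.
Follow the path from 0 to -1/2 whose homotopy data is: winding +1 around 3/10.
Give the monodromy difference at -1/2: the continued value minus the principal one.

Continued minus principal equals (3/2)*pi*i.

The rational part is single-valued and drops out of the difference; each branch term changes only by its own monodromy.
(3/4)*log(1 - k/(3/10)): each positive loop around 3/10 adds 2*pi*i to the log, so winding +1 contributes (3/4)*(1)*2*pi*i = (3/2)*pi*i.
Summing the contributions at k = -1/2 gives (3/2)*pi*i.


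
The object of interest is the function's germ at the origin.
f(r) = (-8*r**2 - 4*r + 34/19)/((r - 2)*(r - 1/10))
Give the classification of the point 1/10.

The point is a pole of order 1.

The denominator factor r - 1/10 vanishes at 1/10 and appears to the power 1; the numerator there equals 622/475, nonzero, and no other factor vanishes.
Hence a pole whose order is the multiplicity, 1.


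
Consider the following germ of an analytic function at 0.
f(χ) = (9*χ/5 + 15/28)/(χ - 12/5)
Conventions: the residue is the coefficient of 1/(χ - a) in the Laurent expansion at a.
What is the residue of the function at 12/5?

The residue is 3399/700.

At the order-1 pole 12/5 set g(χ) = (χ - (12/5))*f(χ) = 9*χ/5 + 15/28.
Simple pole: residue = g(a) at a = 12/5, which is 3399/700.


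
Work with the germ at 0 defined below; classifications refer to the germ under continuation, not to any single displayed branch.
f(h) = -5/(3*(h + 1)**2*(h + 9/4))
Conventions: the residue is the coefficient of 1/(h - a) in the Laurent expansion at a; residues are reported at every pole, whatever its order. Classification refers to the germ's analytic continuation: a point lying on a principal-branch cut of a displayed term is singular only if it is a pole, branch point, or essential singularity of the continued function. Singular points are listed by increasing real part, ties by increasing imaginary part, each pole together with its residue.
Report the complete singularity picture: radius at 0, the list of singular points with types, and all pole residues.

Denominator factor (h + 1)^2: pole of order 2 at -1, modulus 1.
Denominator factor (h + 9/4): pole of order 1 at -9/4, modulus 9/4.
The radius of convergence is the smallest modulus among the singular points: 1.
At the order-1 pole -9/4 set g(h) = (h - (-9/4))*f(h) = -5/(3*(h + 1)**2).
Simple pole: residue = g(a) at a = -9/4, which is -16/15.
At the order-2 pole -1 set g(h) = (h - (-1))^2*f(h) = -5/(3*(h + 9/4)).
Order-2 pole: residue = g'(a); g'(-1) = 16/15, so the residue is 16/15.
List the singular points by increasing real part (a conjugate pair: the negative imaginary part first).

Radius of convergence at 0: 1.
At -9/4: a pole of order 1; residue -16/15.
At -1: a pole of order 2; residue 16/15.


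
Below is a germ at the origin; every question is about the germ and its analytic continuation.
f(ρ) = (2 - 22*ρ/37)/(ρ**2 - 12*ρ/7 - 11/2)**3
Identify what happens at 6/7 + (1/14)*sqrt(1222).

The point is a pole of order 3.

The denominator factor ρ**2 - 12*ρ/7 - 11/2 vanishes at 6/7 + (1/14)*sqrt(1222) and appears to the power 3; the numerator there equals 386/259 - (11/259)*sqrt(1222), nonzero, and no other factor vanishes.
Hence a pole whose order is the multiplicity, 3.


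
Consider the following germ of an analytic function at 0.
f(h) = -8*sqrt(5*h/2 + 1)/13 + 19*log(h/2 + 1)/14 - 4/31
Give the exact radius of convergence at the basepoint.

The radius of convergence is 2/5.

Branch term (-8/13)*sqrt(1 - h/(-2/5)): its argument vanishes at h = -2/5, a square-root branch point, modulus 2/5.
Branch term (19/14)*log(1 - h/(-2)): its argument vanishes at h = -2, a logarithmic branch point, modulus 2.
The radius of convergence is the smallest modulus among the singular points: 2/5.


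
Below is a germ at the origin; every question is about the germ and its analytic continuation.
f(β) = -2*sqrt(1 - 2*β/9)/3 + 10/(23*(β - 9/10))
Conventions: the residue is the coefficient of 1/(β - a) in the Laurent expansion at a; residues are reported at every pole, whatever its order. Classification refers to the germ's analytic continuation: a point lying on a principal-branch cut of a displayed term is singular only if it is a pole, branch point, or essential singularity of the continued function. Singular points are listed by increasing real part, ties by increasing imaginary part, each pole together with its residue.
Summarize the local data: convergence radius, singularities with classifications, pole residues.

Denominator factor (β - 9/10): pole of order 1 at 9/10, modulus 9/10.
Branch term (-2/3)*sqrt(1 - β/(9/2)): its argument vanishes at β = 9/2, a square-root branch point, modulus 9/2.
The radius of convergence is the smallest modulus among the singular points: 9/10.
The branch term is analytic at 9/10 and contributes nothing to the residue; only the rational part matters.
At the order-1 pole 9/10 set g(β) = (β - (9/10))*(rational part) = 10/23.
Simple pole: residue = g(a) at a = 9/10, which is 10/23.
List the singular points by increasing real part (a conjugate pair: the negative imaginary part first).

Radius of convergence at 0: 9/10.
At 9/10: a pole of order 1; residue 10/23.
At 9/2: an algebraic (square-root) branch point.


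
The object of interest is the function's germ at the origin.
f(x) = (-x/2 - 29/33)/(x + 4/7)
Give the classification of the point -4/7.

The denominator factor x + 4/7 vanishes at -4/7 and appears to the power 1; the numerator there equals -137/231, nonzero, and no other factor vanishes.
Hence a pole whose order is the multiplicity, 1.

The point is a pole of order 1.


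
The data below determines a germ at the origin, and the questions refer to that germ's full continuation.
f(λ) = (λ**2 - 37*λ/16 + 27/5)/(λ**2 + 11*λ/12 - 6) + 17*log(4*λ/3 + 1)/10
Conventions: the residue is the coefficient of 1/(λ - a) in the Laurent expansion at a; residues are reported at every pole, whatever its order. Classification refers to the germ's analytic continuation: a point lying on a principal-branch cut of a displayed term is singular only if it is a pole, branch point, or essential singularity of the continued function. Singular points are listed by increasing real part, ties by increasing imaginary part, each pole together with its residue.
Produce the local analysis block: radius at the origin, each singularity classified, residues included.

Radius of convergence at 0: 3/4.
At -11/24 - (7/24)*sqrt(73): a pole of order 1; residue -155/96 - (74189/245280)*sqrt(73).
At -3/4: a logarithmic branch point.
At -11/24 + (7/24)*sqrt(73): a pole of order 1; residue -155/96 + (74189/245280)*sqrt(73).

Denominator factor (λ**2 + 11*λ/12 - 6): discriminant 3577/144, real irrational roots -11/24 + (7/24)*sqrt(73) and -11/24 - (7/24)*sqrt(73); poles of order 1, moduli -11/24 + (7/24)*sqrt(73) and 11/24 + (7/24)*sqrt(73).
Branch term (17/10)*log(1 - λ/(-3/4)): its argument vanishes at λ = -3/4, a logarithmic branch point, modulus 3/4.
The radius of convergence is the smallest modulus among the singular points: 3/4.
The branch term is analytic at -11/24 - (7/24)*sqrt(73) and contributes nothing to the residue; only the rational part matters.
The factor λ**2 + 11*λ/12 - 6 splits as (λ - a)(λ - a') with a = -11/24 - (7/24)*sqrt(73), a' = -11/24 + (7/24)*sqrt(73). At the order-1 pole a set g(λ) = (λ - a)*(rational part) = [λ**2 - 37*λ/16 + 27/5] / (λ - a').
Simple pole: residue = g(a) at a = -11/24 - (7/24)*sqrt(73), which is -155/96 - (74189/245280)*sqrt(73).
The branch term is analytic at -11/24 + (7/24)*sqrt(73) and contributes nothing to the residue; only the rational part matters.
The factor λ**2 + 11*λ/12 - 6 splits as (λ - a)(λ - a') with a = -11/24 + (7/24)*sqrt(73), a' = -11/24 - (7/24)*sqrt(73). At the order-1 pole a set g(λ) = (λ - a)*(rational part) = [λ**2 - 37*λ/16 + 27/5] / (λ - a').
Simple pole: residue = g(a) at a = -11/24 + (7/24)*sqrt(73), which is -155/96 + (74189/245280)*sqrt(73).
List the singular points by increasing real part (a conjugate pair: the negative imaginary part first).


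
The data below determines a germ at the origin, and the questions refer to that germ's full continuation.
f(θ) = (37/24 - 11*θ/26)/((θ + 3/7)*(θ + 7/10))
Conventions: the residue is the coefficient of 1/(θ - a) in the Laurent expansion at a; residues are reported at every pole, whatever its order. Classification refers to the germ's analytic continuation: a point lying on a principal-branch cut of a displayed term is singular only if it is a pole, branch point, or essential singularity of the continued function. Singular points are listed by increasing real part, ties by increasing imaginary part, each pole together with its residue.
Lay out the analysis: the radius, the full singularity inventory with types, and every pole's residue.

Denominator factor (θ + 3/7): pole of order 1 at -3/7, modulus 3/7.
Denominator factor (θ + 7/10): pole of order 1 at -7/10, modulus 7/10.
The radius of convergence is the smallest modulus among the singular points: 3/7.
At the order-1 pole -7/10 set g(θ) = (θ - (-7/10))*f(θ) = (37/24 - 11*θ/26)/(θ + 3/7).
Simple pole: residue = g(a) at a = -7/10, which is -20069/2964.
At the order-1 pole -3/7 set g(θ) = (θ - (-3/7))*f(θ) = (37/24 - 11*θ/26)/(θ + 7/10).
Simple pole: residue = g(a) at a = -3/7, which is 18815/2964.
List the singular points by increasing real part (a conjugate pair: the negative imaginary part first).

Radius of convergence at 0: 3/7.
At -7/10: a pole of order 1; residue -20069/2964.
At -3/7: a pole of order 1; residue 18815/2964.


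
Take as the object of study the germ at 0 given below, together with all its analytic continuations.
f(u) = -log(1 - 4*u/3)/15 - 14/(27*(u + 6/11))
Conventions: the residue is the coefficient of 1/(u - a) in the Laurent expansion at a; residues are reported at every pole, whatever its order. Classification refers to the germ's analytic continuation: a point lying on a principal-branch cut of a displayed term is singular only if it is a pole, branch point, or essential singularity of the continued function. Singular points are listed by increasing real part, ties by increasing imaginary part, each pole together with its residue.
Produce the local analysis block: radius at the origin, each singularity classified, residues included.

Radius of convergence at 0: 6/11.
At -6/11: a pole of order 1; residue -14/27.
At 3/4: a logarithmic branch point.

Denominator factor (u + 6/11): pole of order 1 at -6/11, modulus 6/11.
Branch term (-1/15)*log(1 - u/(3/4)): its argument vanishes at u = 3/4, a logarithmic branch point, modulus 3/4.
The radius of convergence is the smallest modulus among the singular points: 6/11.
The branch term is analytic at -6/11 and contributes nothing to the residue; only the rational part matters.
At the order-1 pole -6/11 set g(u) = (u - (-6/11))*(rational part) = -14/27.
Simple pole: residue = g(a) at a = -6/11, which is -14/27.
List the singular points by increasing real part (a conjugate pair: the negative imaginary part first).


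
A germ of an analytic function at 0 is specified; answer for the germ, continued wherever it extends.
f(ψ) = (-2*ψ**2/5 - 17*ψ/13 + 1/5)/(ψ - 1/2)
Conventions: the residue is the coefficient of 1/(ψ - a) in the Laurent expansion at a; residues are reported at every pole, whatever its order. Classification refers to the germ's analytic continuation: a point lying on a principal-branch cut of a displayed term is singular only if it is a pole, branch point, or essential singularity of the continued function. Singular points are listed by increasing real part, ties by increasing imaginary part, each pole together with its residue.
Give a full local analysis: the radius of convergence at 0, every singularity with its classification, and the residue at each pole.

Radius of convergence at 0: 1/2.
At 1/2: a pole of order 1; residue -36/65.

Denominator factor (ψ - 1/2): pole of order 1 at 1/2, modulus 1/2.
The radius of convergence is the smallest modulus among the singular points: 1/2.
At the order-1 pole 1/2 set g(ψ) = (ψ - (1/2))*f(ψ) = -2*ψ**2/5 - 17*ψ/13 + 1/5.
Simple pole: residue = g(a) at a = 1/2, which is -36/65.


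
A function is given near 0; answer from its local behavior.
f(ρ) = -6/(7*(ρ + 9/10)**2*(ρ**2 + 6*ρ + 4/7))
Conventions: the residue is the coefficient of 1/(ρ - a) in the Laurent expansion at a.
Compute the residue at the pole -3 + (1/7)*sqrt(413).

The factor ρ**2 + 6*ρ + 4/7 splits as (ρ - a)(ρ - a') with a = -3 + (1/7)*sqrt(413), a' = -3 - (1/7)*sqrt(413). At the order-1 pole a set g(ρ) = (ρ - a)*f(ρ) = [-6/(7*(ρ + 9/10)**2)] / (ρ - a').
Simple pole: residue = g(a) at a = -3 + (1/7)*sqrt(413), which is -882000/7912969 - (2696100/466865171)*sqrt(413).

The residue is -882000/7912969 - (2696100/466865171)*sqrt(413).


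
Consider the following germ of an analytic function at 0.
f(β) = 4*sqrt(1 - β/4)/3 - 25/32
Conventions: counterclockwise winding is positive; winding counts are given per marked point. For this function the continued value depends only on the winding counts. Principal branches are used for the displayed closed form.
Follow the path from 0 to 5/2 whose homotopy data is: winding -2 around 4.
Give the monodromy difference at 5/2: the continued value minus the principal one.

The rational part is single-valued and drops out of the difference; each branch term changes only by its own monodromy.
(4/3)*sqrt(1 - β/(4)): winding -2 is even, the square root returns to the same sheet, contribution 0.
Summing the contributions at β = 5/2 gives 0.

Continued minus principal equals 0.


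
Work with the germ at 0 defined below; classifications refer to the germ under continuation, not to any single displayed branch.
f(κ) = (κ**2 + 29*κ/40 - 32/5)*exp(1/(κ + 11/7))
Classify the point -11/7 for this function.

The exponent 1/(κ - (-11/7)) has a pole at -11/7, so exp(1/(κ - (-11/7))) takes every nonzero value near it: an essential singularity (not a pole of any order).

The point is an essential singularity.


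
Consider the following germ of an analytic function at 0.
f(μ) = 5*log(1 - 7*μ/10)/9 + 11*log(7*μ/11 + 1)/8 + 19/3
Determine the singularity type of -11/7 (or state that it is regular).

The term (11/8)*log(1 - μ/(-11/7)) has argument 1 - -11/7/(-11/7) = 0 at -11/7: a logarithmic (infinitely-sheeted) branch point; the remaining terms are analytic or single-valued there.

The point is a logarithmic branch point.


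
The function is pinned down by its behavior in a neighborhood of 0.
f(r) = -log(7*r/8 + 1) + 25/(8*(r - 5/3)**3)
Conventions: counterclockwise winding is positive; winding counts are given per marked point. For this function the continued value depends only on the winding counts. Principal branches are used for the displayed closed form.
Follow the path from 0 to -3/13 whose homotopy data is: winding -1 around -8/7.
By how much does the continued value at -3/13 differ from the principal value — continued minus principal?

Continued minus principal equals (2)*pi*i.

The rational part is single-valued and drops out of the difference; each branch term changes only by its own monodromy.
(-1)*log(1 - r/(-8/7)): each positive loop around -8/7 adds 2*pi*i to the log, so winding -1 contributes (-1)*(-1)*2*pi*i = (2)*pi*i.
Summing the contributions at r = -3/13 gives (2)*pi*i.


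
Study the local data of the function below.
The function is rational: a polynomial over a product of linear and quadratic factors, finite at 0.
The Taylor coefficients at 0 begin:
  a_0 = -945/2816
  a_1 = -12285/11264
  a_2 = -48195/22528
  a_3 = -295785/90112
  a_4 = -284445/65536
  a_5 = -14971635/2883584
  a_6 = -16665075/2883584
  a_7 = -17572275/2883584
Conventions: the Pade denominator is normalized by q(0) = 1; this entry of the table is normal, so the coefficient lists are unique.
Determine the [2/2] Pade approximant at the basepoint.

The Pade approximant has numerator coefficients [-945/2816, -8173305/25524224, -13956705/102096896]; denominator coefficients [1, -20809/9064, 27077/18128].

Taylor coefficients needed (read off): a_0 = -945/2816, a_1 = -12285/11264, a_2 = -48195/22528, a_3 = -295785/90112, a_4 = -284445/65536.
Write the denominator as Q(φ) = 1 + q1*φ + q2*φ^2. Requiring Q*f - P = O(φ^5) with deg P <= 2 kills the coefficients of φ^3..φ^4 in Q*f:
  φ^3: a_3 + q1*a_2 + q2*a_1 = 0, i.e. -295785/90112 + (-48195/22528)*q1 + (-12285/11264)*q2 = 0.
  φ^4: a_4 + q1*a_3 + q2*a_2 = 0, i.e. -284445/65536 + (-295785/90112)*q1 + (-48195/22528)*q2 = 0.
Solving this linear system: q1 = -20809/9064, q2 = 27077/18128.
The numerator is Q*f truncated at degree 2: P0 = a_0 = -945/2816; P1 = a_1 + q1*a_0 = -8173305/25524224; P2 = a_2 + q1*a_1 + q2*a_0 = -13956705/102096896.


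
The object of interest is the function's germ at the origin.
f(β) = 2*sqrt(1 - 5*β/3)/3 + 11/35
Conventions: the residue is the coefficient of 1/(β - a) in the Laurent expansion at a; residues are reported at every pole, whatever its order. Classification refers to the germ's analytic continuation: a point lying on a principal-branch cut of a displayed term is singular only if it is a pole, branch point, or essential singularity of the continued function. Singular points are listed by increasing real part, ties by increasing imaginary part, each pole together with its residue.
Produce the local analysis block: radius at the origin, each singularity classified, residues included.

Radius of convergence at 0: 3/5.
At 3/5: an algebraic (square-root) branch point.

Branch term (2/3)*sqrt(1 - β/(3/5)): its argument vanishes at β = 3/5, a square-root branch point, modulus 3/5.
The radius of convergence is the smallest modulus among the singular points: 3/5.


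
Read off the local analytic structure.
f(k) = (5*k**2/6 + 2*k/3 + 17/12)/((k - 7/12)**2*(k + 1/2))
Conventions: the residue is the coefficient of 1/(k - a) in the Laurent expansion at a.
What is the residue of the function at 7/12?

At the order-2 pole 7/12 set g(k) = (k - (7/12))^2*f(k) = (5*k**2/6 + 2*k/3 + 17/12)/(k + 1/2).
Order-2 pole: residue = g'(a); g'(7/12) = -271/1014, so the residue is -271/1014.

The residue is -271/1014.


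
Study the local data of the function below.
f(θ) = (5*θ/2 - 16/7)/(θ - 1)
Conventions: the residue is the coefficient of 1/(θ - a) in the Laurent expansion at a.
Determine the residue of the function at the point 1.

The residue is 3/14.

At the order-1 pole 1 set g(θ) = (θ - (1))*f(θ) = 5*θ/2 - 16/7.
Simple pole: residue = g(a) at a = 1, which is 3/14.


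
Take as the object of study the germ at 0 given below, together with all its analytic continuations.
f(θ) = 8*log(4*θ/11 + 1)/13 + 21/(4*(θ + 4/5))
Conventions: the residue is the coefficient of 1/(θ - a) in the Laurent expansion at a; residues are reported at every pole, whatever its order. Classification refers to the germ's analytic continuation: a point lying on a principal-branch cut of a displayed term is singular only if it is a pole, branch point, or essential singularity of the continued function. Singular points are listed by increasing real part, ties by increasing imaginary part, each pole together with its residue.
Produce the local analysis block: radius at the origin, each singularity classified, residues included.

Denominator factor (θ + 4/5): pole of order 1 at -4/5, modulus 4/5.
Branch term (8/13)*log(1 - θ/(-11/4)): its argument vanishes at θ = -11/4, a logarithmic branch point, modulus 11/4.
The radius of convergence is the smallest modulus among the singular points: 4/5.
The branch term is analytic at -4/5 and contributes nothing to the residue; only the rational part matters.
At the order-1 pole -4/5 set g(θ) = (θ - (-4/5))*(rational part) = 21/4.
Simple pole: residue = g(a) at a = -4/5, which is 21/4.
List the singular points by increasing real part (a conjugate pair: the negative imaginary part first).

Radius of convergence at 0: 4/5.
At -11/4: a logarithmic branch point.
At -4/5: a pole of order 1; residue 21/4.


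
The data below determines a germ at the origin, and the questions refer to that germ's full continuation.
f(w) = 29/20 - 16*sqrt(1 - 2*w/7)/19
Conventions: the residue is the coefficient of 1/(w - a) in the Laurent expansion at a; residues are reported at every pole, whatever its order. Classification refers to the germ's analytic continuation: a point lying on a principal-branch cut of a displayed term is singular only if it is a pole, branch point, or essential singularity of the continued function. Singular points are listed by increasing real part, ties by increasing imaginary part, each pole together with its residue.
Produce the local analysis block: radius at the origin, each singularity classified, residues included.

Radius of convergence at 0: 7/2.
At 7/2: an algebraic (square-root) branch point.

Branch term (-16/19)*sqrt(1 - w/(7/2)): its argument vanishes at w = 7/2, a square-root branch point, modulus 7/2.
The radius of convergence is the smallest modulus among the singular points: 7/2.


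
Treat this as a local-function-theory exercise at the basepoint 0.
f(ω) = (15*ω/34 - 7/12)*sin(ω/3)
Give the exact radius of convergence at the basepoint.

The radius of convergence is infinite.

The factor sin(ω/3) is entire and contributes no finite singular point.
The polynomial part has no poles.
No finite singular points: the Taylor series at 0 converges everywhere.


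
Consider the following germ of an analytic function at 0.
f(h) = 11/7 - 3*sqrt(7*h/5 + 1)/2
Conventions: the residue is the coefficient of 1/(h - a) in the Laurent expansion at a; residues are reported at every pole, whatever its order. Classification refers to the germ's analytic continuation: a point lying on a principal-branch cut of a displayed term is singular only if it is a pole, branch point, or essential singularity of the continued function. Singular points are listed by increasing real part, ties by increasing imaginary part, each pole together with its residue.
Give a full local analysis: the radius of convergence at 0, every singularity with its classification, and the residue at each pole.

Branch term (-3/2)*sqrt(1 - h/(-5/7)): its argument vanishes at h = -5/7, a square-root branch point, modulus 5/7.
The radius of convergence is the smallest modulus among the singular points: 5/7.

Radius of convergence at 0: 5/7.
At -5/7: an algebraic (square-root) branch point.


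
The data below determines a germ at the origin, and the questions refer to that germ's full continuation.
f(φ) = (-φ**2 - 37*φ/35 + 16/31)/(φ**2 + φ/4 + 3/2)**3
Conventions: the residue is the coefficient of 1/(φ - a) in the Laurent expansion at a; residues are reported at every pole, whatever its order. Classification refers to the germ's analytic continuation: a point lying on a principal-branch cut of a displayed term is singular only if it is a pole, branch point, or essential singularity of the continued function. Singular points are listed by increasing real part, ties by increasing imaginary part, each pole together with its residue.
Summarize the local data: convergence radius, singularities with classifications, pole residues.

Denominator factor (φ**2 + φ/4 + 3/2)^3: discriminant -95/16, complex-conjugate roots (-1/8) + ((1/8)*sqrt(95))*i and (-1/8) - ((1/8)*sqrt(95))*i; poles of order 3, moduli (1/2)*sqrt(6) and (1/2)*sqrt(6).
The radius of convergence is the smallest modulus among the singular points: (1/2)*sqrt(6).
The factor φ**2 + φ/4 + 3/2 splits as (φ - a)(φ - a') with a = (-1/8) - ((1/8)*sqrt(95))*i, a' = (-1/8) + ((1/8)*sqrt(95))*i. At the order-3 pole a set g(φ) = (φ - a)^3*f(φ) = [-φ**2 - 37*φ/35 + 16/31] / (φ - a')^3.
Order-3 pole: residue = g''(a)/2; g''((-1/8) - ((1/8)*sqrt(95))*i) = ((1837952/930251875)*sqrt(95))*i, so the residue is ((918976/930251875)*sqrt(95))*i.
The factor φ**2 + φ/4 + 3/2 splits as (φ - a)(φ - a') with a = (-1/8) + ((1/8)*sqrt(95))*i, a' = (-1/8) - ((1/8)*sqrt(95))*i. At the order-3 pole a set g(φ) = (φ - a)^3*f(φ) = [-φ**2 - 37*φ/35 + 16/31] / (φ - a')^3.
Order-3 pole: residue = g''(a)/2; g''((-1/8) + ((1/8)*sqrt(95))*i) = -((1837952/930251875)*sqrt(95))*i, so the residue is -((918976/930251875)*sqrt(95))*i.
List the singular points by increasing real part (a conjugate pair: the negative imaginary part first).

Radius of convergence at 0: (1/2)*sqrt(6).
At (-1/8) - ((1/8)*sqrt(95))*i: a pole of order 3; residue ((918976/930251875)*sqrt(95))*i.
At (-1/8) + ((1/8)*sqrt(95))*i: a pole of order 3; residue -((918976/930251875)*sqrt(95))*i.


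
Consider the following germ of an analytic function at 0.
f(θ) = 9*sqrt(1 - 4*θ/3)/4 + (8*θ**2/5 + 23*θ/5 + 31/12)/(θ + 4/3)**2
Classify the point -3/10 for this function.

Denominator factors: θ + 4/3 = 31/30 at θ = -3/10 — none vanishes.
Branch term sqrt(1 - θ/(3/4)): argument at -3/10 is 7/5, nonzero, so -3/10 is not its branch point (a point on a principal cut is still regular for the continued germ).
So the germ continues analytically to -3/10.

The point is a regular point.


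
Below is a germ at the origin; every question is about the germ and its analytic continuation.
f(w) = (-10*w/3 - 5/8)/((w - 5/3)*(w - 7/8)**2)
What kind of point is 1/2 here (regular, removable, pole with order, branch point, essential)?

Denominator factors: w - 5/3 = -7/6 at w = 1/2; w - 7/8 = -3/8 at w = 1/2 — none vanishes.
So the germ continues analytically to 1/2.

The point is a regular point.


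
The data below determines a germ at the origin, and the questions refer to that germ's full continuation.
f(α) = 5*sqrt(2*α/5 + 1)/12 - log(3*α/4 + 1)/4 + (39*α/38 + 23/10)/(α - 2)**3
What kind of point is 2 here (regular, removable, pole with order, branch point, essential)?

The point is a pole of order 3.

The denominator factor α - 2 vanishes at 2 and appears to the power 3; the numerator there equals 827/190, nonzero, and no other factor vanishes.
The branch terms are analytic at this point.
Hence a pole whose order is the multiplicity, 3.


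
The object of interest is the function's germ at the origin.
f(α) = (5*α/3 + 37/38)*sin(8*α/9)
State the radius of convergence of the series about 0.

The factor sin(8*α/9) is entire and contributes no finite singular point.
The polynomial part has no poles.
No finite singular points: the Taylor series at 0 converges everywhere.

The radius of convergence is infinite.


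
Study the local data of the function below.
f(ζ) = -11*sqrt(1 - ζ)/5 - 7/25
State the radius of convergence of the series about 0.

The radius of convergence is 1.

Branch term (-11/5)*sqrt(1 - ζ/(1)): its argument vanishes at ζ = 1, a square-root branch point, modulus 1.
The radius of convergence is the smallest modulus among the singular points: 1.


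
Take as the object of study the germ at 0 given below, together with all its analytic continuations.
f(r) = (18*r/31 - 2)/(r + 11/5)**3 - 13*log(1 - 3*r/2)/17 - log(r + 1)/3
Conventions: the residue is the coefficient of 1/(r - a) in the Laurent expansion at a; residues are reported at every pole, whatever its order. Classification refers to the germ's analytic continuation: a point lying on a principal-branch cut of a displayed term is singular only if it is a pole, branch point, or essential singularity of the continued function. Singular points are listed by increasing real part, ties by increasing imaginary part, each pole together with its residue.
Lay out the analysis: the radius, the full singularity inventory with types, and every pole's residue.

Denominator factor (r + 11/5)^3: pole of order 3 at -11/5, modulus 11/5.
Branch term (-1/3)*log(1 - r/(-1)): its argument vanishes at r = -1, a logarithmic branch point, modulus 1.
Branch term (-13/17)*log(1 - r/(2/3)): its argument vanishes at r = 2/3, a logarithmic branch point, modulus 2/3.
The radius of convergence is the smallest modulus among the singular points: 2/3.
The branch terms are analytic at -11/5 and contribute nothing to the residue; only the rational part matters.
At the order-3 pole -11/5 set g(r) = (r - (-11/5))^3*(rational part) = 18*r/31 - 2.
Order-3 pole: residue = g''(a)/2; g''(-11/5) = 0, so the residue is 0.
List the singular points by increasing real part (a conjugate pair: the negative imaginary part first).

Radius of convergence at 0: 2/3.
At -11/5: a pole of order 3; residue 0.
At -1: a logarithmic branch point.
At 2/3: a logarithmic branch point.
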